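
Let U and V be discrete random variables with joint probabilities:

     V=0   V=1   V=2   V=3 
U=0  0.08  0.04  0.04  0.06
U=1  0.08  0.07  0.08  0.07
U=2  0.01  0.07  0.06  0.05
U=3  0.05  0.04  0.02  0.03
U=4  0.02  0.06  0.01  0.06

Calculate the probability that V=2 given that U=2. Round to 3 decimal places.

P(U=2) = 0.01 + 0.07 + 0.06 + 0.05 = 0.19.
P(V=2 | U=2) = 0.06/0.19 = 0.316.

0.316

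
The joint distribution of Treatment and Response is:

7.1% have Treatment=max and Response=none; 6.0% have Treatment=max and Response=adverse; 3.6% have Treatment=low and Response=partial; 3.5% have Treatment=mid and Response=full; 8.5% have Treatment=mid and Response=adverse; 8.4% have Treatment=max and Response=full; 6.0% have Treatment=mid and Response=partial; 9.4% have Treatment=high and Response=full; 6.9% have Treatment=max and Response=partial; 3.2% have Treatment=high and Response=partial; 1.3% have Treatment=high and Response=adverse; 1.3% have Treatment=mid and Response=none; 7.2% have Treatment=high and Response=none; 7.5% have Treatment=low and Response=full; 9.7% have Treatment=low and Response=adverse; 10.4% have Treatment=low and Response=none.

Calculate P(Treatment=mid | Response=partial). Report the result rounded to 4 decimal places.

0.3046

P(Response=partial) = 0.036 + 0.060 + 0.032 + 0.069 = 0.197.
P(Treatment=mid | Response=partial) = 0.060/0.197 = 0.3046.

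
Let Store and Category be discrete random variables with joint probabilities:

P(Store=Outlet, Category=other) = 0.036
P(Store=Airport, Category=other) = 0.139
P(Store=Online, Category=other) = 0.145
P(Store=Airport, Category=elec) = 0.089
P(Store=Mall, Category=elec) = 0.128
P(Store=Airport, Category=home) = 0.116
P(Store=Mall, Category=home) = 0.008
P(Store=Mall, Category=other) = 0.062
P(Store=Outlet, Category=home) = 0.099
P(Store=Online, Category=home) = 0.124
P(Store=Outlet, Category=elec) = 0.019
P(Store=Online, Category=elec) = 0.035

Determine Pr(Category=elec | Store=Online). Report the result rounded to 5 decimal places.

0.11513

P(Store=Online) = 0.035 + 0.124 + 0.145 = 0.304.
P(Category=elec | Store=Online) = 0.035/0.304 = 0.11513.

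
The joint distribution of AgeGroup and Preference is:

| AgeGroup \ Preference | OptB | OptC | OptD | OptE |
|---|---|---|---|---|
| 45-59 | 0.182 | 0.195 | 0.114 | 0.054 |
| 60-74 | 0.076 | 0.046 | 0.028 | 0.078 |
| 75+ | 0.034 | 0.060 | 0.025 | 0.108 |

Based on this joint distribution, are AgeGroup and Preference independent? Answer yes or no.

P(AgeGroup=45-59) = 0.545 and P(Preference=OptE) = 0.240, so their product is 0.13080, but P(AgeGroup=45-59, Preference=OptE) = 0.054. Since these differ, AgeGroup and Preference are not independent.

no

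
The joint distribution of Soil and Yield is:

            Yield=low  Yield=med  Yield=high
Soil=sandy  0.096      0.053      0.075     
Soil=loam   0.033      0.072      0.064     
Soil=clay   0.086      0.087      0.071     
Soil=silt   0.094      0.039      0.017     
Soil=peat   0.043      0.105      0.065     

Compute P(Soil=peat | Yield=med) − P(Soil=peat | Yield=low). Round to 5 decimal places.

0.17278

P(Yield=med) = 0.053 + 0.072 + 0.087 + 0.039 + 0.105 = 0.356; P(Soil=peat | Yield=med) = 0.105/0.356 = 0.294944.
P(Yield=low) = 0.096 + 0.033 + 0.086 + 0.094 + 0.043 = 0.352; P(Soil=peat | Yield=low) = 0.043/0.352 = 0.122159.
Difference = 0.17278.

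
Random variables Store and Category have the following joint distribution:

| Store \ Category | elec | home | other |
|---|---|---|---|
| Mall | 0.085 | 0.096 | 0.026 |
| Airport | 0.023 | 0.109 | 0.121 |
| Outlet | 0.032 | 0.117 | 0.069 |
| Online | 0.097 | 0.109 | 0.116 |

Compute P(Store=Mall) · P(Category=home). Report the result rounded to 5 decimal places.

P(Store=Mall) = 0.085 + 0.096 + 0.026 = 0.207.
P(Category=home) = 0.096 + 0.109 + 0.117 + 0.109 = 0.431.
Product: 0.207 × 0.431 = 0.08922.

0.08922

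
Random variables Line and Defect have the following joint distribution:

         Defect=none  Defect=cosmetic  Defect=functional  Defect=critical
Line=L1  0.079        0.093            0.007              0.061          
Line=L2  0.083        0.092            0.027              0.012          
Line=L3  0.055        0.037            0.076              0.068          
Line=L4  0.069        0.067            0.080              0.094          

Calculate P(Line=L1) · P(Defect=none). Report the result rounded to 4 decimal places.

0.0686

P(Line=L1) = 0.079 + 0.093 + 0.007 + 0.061 = 0.240.
P(Defect=none) = 0.079 + 0.083 + 0.055 + 0.069 = 0.286.
Product: 0.240 × 0.286 = 0.0686.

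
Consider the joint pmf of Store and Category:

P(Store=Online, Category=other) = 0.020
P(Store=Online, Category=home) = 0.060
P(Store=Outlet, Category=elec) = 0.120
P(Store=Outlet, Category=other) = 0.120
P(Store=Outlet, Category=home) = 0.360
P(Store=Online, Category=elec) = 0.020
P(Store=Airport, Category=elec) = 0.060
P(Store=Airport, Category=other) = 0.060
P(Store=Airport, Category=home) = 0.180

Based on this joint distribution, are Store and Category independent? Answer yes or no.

yes

Every cell satisfies P(Store,Category) = P(Store)·P(Category). For instance P(Store=Airport) = 0.300, P(Category=elec) = 0.200, and 0.300×0.200 = 0.060 matches the joint entry. So Store and Category are independent.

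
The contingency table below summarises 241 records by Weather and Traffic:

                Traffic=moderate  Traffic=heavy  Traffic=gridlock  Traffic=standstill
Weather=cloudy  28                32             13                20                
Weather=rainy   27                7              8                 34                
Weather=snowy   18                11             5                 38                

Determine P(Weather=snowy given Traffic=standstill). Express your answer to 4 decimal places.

Total with Traffic=standstill: 20 + 34 + 38 = 92.
P(Weather=snowy | Traffic=standstill) = 38/92 = 0.4130.

0.4130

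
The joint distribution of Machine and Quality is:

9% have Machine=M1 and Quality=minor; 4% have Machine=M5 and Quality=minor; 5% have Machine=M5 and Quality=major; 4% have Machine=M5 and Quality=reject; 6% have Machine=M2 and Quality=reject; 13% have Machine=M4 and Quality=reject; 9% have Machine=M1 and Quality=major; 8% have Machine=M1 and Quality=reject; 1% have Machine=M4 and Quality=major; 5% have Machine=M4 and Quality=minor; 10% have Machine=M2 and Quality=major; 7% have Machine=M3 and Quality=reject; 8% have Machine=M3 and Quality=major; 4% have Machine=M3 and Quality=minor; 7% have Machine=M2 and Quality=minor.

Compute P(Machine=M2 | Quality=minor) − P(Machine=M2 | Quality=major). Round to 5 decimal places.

-0.06165

P(Quality=minor) = 0.09 + 0.07 + 0.04 + 0.05 + 0.04 = 0.29; P(Machine=M2 | Quality=minor) = 0.07/0.29 = 0.241379.
P(Quality=major) = 0.09 + 0.10 + 0.08 + 0.01 + 0.05 = 0.33; P(Machine=M2 | Quality=major) = 0.10/0.33 = 0.303030.
Difference = -0.06165.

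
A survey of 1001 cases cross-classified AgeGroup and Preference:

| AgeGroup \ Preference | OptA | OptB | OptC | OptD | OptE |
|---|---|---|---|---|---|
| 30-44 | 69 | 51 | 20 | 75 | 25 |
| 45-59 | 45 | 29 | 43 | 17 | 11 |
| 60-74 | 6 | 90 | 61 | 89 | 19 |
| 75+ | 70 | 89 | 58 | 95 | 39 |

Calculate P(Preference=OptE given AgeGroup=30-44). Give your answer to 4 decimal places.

0.1042

Total with AgeGroup=30-44: 69 + 51 + 20 + 75 + 25 = 240.
P(Preference=OptE | AgeGroup=30-44) = 25/240 = 0.1042.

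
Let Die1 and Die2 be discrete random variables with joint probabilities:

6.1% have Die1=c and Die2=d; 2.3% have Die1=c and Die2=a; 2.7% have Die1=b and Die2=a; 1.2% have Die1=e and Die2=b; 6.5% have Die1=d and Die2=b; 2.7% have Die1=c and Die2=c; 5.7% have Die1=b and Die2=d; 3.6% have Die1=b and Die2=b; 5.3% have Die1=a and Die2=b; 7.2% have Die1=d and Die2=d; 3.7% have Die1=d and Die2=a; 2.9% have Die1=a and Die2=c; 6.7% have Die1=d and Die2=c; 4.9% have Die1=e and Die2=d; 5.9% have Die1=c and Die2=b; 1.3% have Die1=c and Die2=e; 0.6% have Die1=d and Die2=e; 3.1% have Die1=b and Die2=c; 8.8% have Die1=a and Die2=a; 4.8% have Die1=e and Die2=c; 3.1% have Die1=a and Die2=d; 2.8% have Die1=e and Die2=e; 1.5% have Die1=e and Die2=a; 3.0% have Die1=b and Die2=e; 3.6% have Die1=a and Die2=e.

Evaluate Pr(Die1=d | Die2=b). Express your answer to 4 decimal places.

P(Die2=b) = 0.053 + 0.036 + 0.059 + 0.065 + 0.012 = 0.225.
P(Die1=d | Die2=b) = 0.065/0.225 = 0.2889.

0.2889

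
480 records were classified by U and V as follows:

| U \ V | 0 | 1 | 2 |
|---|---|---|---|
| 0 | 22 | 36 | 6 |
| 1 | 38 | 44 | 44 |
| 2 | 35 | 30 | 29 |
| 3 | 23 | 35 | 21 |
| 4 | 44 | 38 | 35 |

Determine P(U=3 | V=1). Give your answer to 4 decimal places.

Total with V=1: 36 + 44 + 30 + 35 + 38 = 183.
P(U=3 | V=1) = 35/183 = 0.1913.

0.1913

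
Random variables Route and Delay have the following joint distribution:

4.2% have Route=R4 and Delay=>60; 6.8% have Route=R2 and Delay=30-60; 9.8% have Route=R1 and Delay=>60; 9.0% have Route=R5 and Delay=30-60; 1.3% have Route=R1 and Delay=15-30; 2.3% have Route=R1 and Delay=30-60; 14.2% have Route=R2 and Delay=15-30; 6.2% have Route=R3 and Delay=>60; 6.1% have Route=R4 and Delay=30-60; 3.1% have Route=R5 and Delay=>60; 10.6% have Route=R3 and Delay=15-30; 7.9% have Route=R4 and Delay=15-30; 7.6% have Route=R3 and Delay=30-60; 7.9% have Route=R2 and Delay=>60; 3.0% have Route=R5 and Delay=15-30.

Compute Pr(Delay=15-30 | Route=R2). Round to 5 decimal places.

0.49135

P(Route=R2) = 0.142 + 0.068 + 0.079 = 0.289.
P(Delay=15-30 | Route=R2) = 0.142/0.289 = 0.49135.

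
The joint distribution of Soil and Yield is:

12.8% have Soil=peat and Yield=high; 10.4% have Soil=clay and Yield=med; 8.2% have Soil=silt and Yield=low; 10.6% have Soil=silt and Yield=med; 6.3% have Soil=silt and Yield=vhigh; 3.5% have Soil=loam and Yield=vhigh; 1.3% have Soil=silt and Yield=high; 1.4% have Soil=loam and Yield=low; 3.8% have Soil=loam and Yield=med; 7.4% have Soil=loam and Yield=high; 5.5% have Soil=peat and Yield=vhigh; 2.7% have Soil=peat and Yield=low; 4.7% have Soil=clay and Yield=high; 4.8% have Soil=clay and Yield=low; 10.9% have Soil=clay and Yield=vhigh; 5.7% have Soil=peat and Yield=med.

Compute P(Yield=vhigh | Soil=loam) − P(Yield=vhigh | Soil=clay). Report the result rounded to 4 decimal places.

-0.1365

P(Soil=loam) = 0.014 + 0.038 + 0.074 + 0.035 = 0.161; P(Yield=vhigh | Soil=loam) = 0.035/0.161 = 0.21739.
P(Soil=clay) = 0.048 + 0.104 + 0.047 + 0.109 = 0.308; P(Yield=vhigh | Soil=clay) = 0.109/0.308 = 0.35390.
Difference = -0.1365.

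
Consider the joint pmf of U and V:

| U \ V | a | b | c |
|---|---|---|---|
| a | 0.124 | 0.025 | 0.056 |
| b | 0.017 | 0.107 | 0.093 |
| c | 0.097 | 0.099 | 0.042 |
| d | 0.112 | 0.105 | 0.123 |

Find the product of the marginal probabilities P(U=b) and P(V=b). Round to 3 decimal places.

P(U=b) = 0.017 + 0.107 + 0.093 = 0.217.
P(V=b) = 0.025 + 0.107 + 0.099 + 0.105 = 0.336.
Product: 0.217 × 0.336 = 0.073.

0.073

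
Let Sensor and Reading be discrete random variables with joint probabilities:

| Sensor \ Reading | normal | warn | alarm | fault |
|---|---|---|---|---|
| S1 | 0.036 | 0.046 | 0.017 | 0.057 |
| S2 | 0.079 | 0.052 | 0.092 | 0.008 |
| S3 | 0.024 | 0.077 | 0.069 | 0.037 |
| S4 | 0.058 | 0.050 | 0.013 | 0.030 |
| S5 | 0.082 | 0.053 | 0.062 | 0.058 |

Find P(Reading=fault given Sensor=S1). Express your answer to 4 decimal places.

P(Sensor=S1) = 0.036 + 0.046 + 0.017 + 0.057 = 0.156.
P(Reading=fault | Sensor=S1) = 0.057/0.156 = 0.3654.

0.3654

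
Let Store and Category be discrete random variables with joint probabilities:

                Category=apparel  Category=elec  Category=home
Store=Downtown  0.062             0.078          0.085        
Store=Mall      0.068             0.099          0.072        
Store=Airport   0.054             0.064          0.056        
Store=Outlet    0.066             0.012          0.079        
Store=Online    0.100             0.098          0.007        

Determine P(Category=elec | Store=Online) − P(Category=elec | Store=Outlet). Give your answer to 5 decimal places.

P(Store=Online) = 0.100 + 0.098 + 0.007 = 0.205; P(Category=elec | Store=Online) = 0.098/0.205 = 0.478049.
P(Store=Outlet) = 0.066 + 0.012 + 0.079 = 0.157; P(Category=elec | Store=Outlet) = 0.012/0.157 = 0.076433.
Difference = 0.40162.

0.40162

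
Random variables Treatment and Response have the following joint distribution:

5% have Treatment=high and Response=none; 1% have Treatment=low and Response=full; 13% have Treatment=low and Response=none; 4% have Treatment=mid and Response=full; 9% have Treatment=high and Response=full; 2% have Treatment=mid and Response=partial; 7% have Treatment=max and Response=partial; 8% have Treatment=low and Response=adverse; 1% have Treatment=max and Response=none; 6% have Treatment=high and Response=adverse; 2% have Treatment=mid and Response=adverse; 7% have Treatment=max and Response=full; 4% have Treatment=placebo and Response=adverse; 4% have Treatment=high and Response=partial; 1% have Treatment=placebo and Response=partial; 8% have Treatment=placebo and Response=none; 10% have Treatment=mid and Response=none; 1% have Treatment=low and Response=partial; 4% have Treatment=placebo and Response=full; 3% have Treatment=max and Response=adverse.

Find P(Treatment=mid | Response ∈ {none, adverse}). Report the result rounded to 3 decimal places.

0.200

P(Response=none) = 0.08 + 0.13 + 0.10 + 0.05 + 0.01 = 0.37.
P(Response=adverse) = 0.04 + 0.08 + 0.02 + 0.06 + 0.03 = 0.23.
P(Response ∈ {none, adverse}) = 0.37 + 0.23 = 0.60; P(Treatment=mid, Response ∈ {none, adverse}) = 0.10 + 0.02 = 0.12.
P(Treatment=mid | Response ∈ {none, adverse}) = 0.12/0.60 = 0.200.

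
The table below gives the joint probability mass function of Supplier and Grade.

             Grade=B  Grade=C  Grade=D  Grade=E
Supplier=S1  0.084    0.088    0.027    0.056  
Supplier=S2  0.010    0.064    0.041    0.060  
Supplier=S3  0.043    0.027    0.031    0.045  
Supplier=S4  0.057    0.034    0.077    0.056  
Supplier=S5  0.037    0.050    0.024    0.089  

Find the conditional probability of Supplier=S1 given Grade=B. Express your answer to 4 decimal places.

P(Grade=B) = 0.084 + 0.010 + 0.043 + 0.057 + 0.037 = 0.231.
P(Supplier=S1 | Grade=B) = 0.084/0.231 = 0.3636.

0.3636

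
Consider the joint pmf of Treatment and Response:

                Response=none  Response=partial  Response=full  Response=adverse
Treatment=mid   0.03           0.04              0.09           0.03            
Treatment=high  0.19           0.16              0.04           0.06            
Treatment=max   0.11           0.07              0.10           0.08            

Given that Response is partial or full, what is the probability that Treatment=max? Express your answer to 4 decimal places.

0.3400

P(Response=partial) = 0.04 + 0.16 + 0.07 = 0.27.
P(Response=full) = 0.09 + 0.04 + 0.10 = 0.23.
P(Response ∈ {partial, full}) = 0.27 + 0.23 = 0.50; P(Treatment=max, Response ∈ {partial, full}) = 0.07 + 0.10 = 0.17.
P(Treatment=max | Response ∈ {partial, full}) = 0.17/0.50 = 0.3400.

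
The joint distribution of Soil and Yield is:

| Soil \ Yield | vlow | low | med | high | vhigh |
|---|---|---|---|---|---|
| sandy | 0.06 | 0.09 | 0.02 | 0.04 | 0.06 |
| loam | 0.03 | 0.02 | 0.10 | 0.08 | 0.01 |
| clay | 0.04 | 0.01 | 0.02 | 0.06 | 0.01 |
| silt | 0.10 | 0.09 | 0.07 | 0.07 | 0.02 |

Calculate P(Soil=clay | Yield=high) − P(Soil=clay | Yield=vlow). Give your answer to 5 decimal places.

P(Yield=high) = 0.04 + 0.08 + 0.06 + 0.07 = 0.25; P(Soil=clay | Yield=high) = 0.06/0.25 = 0.240000.
P(Yield=vlow) = 0.06 + 0.03 + 0.04 + 0.10 = 0.23; P(Soil=clay | Yield=vlow) = 0.04/0.23 = 0.173913.
Difference = 0.06609.

0.06609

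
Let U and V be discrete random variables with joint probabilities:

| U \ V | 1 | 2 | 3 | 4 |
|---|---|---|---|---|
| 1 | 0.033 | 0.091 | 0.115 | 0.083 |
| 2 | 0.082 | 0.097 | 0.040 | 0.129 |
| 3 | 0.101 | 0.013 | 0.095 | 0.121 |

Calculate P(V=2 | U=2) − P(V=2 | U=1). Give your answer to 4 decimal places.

P(U=2) = 0.082 + 0.097 + 0.040 + 0.129 = 0.348; P(V=2 | U=2) = 0.097/0.348 = 0.27874.
P(U=1) = 0.033 + 0.091 + 0.115 + 0.083 = 0.322; P(V=2 | U=1) = 0.091/0.322 = 0.28261.
Difference = -0.0039.

-0.0039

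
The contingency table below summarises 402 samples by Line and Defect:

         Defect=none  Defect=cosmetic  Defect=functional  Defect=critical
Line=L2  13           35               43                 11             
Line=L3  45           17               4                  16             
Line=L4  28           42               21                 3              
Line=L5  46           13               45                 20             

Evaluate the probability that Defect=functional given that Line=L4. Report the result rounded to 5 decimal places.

0.22340

Total with Line=L4: 28 + 42 + 21 + 3 = 94.
P(Defect=functional | Line=L4) = 21/94 = 0.22340.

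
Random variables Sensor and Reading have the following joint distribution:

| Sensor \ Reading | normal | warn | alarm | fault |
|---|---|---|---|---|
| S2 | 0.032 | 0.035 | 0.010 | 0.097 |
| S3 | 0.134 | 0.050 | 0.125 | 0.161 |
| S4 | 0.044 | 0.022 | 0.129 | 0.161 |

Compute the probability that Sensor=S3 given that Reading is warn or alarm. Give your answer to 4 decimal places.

0.4717

P(Reading=warn) = 0.035 + 0.050 + 0.022 = 0.107.
P(Reading=alarm) = 0.010 + 0.125 + 0.129 = 0.264.
P(Reading ∈ {warn, alarm}) = 0.107 + 0.264 = 0.371; P(Sensor=S3, Reading ∈ {warn, alarm}) = 0.050 + 0.125 = 0.175.
P(Sensor=S3 | Reading ∈ {warn, alarm}) = 0.175/0.371 = 0.4717.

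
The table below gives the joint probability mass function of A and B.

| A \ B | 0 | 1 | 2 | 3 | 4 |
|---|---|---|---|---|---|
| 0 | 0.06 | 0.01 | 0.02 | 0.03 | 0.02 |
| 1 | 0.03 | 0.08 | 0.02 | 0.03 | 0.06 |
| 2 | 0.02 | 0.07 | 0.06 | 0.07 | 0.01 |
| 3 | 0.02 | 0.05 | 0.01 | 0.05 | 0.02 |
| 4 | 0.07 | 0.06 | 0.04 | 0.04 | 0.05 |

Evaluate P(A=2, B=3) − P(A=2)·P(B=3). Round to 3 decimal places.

P(A=2) = 0.02 + 0.07 + 0.06 + 0.07 + 0.01 = 0.23.
P(B=3) = 0.03 + 0.03 + 0.07 + 0.05 + 0.04 = 0.22.
P(A=2, B=3) − P(A=2)P(B=3) = 0.07 − 0.23×0.22 = 0.019.

0.019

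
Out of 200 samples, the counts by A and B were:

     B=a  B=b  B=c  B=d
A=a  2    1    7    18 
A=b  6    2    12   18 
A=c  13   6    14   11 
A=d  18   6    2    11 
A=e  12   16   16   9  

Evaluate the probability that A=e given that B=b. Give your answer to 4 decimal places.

Total with B=b: 1 + 2 + 6 + 6 + 16 = 31.
P(A=e | B=b) = 16/31 = 0.5161.

0.5161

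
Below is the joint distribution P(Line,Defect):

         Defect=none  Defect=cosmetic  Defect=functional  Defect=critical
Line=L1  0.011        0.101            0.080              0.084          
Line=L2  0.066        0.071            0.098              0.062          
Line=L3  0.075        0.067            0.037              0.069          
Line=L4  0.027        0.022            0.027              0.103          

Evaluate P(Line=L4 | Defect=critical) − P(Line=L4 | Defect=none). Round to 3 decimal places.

P(Defect=critical) = 0.084 + 0.062 + 0.069 + 0.103 = 0.318; P(Line=L4 | Defect=critical) = 0.103/0.318 = 0.3239.
P(Defect=none) = 0.011 + 0.066 + 0.075 + 0.027 = 0.179; P(Line=L4 | Defect=none) = 0.027/0.179 = 0.1508.
Difference = 0.173.

0.173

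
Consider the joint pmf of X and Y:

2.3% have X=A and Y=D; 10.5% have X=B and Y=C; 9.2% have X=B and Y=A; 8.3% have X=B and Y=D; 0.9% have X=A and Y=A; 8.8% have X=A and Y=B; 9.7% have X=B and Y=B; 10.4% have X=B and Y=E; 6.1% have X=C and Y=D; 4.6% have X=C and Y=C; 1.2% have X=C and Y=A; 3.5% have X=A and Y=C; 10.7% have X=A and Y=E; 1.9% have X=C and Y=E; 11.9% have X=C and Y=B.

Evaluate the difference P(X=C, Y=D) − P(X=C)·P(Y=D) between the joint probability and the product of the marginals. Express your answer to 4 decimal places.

P(X=C) = 0.012 + 0.119 + 0.046 + 0.061 + 0.019 = 0.257.
P(Y=D) = 0.023 + 0.083 + 0.061 = 0.167.
P(X=C, Y=D) − P(X=C)P(Y=D) = 0.061 − 0.257×0.167 = 0.0181.

0.0181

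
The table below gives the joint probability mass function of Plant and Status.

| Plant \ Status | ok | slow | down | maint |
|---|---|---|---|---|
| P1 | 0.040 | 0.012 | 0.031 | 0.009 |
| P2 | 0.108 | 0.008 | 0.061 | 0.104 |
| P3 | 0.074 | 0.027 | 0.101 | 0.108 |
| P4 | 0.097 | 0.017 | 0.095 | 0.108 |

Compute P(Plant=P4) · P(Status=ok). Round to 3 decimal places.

0.101

P(Plant=P4) = 0.097 + 0.017 + 0.095 + 0.108 = 0.317.
P(Status=ok) = 0.040 + 0.108 + 0.074 + 0.097 = 0.319.
Product: 0.317 × 0.319 = 0.101.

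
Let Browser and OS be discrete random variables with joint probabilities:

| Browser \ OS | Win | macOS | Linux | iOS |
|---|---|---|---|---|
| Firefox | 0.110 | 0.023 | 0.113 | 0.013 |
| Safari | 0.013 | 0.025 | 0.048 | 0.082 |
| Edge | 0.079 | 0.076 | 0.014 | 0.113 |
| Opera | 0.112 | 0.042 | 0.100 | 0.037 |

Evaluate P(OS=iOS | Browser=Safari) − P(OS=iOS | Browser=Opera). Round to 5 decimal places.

0.36095

P(Browser=Safari) = 0.013 + 0.025 + 0.048 + 0.082 = 0.168; P(OS=iOS | Browser=Safari) = 0.082/0.168 = 0.488095.
P(Browser=Opera) = 0.112 + 0.042 + 0.100 + 0.037 = 0.291; P(OS=iOS | Browser=Opera) = 0.037/0.291 = 0.127148.
Difference = 0.36095.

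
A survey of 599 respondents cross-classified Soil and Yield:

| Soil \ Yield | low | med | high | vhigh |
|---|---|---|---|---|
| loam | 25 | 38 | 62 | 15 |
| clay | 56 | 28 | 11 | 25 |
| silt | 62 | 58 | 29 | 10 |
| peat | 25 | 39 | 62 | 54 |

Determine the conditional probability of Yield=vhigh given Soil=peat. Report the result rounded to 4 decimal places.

0.3000

Total with Soil=peat: 25 + 39 + 62 + 54 = 180.
P(Yield=vhigh | Soil=peat) = 54/180 = 0.3000.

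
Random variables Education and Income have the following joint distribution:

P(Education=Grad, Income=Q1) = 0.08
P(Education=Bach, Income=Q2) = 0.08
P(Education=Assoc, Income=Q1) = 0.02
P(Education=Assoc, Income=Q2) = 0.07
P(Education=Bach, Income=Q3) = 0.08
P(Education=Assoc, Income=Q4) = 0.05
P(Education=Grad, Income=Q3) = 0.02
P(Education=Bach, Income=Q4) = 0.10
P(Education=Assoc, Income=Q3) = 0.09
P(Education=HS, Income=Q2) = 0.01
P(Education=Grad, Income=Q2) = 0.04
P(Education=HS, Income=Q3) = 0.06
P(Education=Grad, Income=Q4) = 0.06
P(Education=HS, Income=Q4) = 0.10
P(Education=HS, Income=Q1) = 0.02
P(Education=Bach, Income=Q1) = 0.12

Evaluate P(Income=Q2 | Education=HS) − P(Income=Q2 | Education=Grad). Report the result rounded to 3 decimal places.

-0.147

P(Education=HS) = 0.02 + 0.01 + 0.06 + 0.10 = 0.19; P(Income=Q2 | Education=HS) = 0.01/0.19 = 0.0526.
P(Education=Grad) = 0.08 + 0.04 + 0.02 + 0.06 = 0.20; P(Income=Q2 | Education=Grad) = 0.04/0.20 = 0.2000.
Difference = -0.147.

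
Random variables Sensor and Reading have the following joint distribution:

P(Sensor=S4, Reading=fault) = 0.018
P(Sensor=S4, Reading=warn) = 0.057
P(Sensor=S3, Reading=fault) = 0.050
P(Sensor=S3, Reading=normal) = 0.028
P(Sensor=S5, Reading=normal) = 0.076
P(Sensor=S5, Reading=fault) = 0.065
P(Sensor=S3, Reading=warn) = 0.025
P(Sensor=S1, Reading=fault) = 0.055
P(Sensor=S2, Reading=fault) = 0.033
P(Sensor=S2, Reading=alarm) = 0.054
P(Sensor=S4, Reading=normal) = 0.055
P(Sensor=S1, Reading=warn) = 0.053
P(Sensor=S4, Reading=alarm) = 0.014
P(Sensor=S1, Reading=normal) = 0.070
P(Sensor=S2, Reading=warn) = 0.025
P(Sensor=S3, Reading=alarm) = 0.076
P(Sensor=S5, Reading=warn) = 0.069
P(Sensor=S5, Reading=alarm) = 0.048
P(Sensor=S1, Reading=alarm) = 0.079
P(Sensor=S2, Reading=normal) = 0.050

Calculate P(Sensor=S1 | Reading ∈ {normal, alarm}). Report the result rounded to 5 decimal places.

P(Reading=normal) = 0.070 + 0.050 + 0.028 + 0.055 + 0.076 = 0.279.
P(Reading=alarm) = 0.079 + 0.054 + 0.076 + 0.014 + 0.048 = 0.271.
P(Reading ∈ {normal, alarm}) = 0.279 + 0.271 = 0.550; P(Sensor=S1, Reading ∈ {normal, alarm}) = 0.070 + 0.079 = 0.149.
P(Sensor=S1 | Reading ∈ {normal, alarm}) = 0.149/0.550 = 0.27091.

0.27091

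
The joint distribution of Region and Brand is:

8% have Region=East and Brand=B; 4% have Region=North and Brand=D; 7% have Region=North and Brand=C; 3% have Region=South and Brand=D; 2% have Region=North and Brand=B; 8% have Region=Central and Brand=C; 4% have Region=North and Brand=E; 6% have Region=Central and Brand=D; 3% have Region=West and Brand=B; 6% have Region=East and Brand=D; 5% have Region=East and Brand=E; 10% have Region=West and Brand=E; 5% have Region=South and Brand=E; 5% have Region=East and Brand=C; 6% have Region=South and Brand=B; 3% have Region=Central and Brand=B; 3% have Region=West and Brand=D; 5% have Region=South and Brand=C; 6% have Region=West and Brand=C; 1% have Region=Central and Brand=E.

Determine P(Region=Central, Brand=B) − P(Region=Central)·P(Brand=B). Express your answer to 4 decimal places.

-0.0096

P(Region=Central) = 0.03 + 0.08 + 0.06 + 0.01 = 0.18.
P(Brand=B) = 0.02 + 0.06 + 0.08 + 0.03 + 0.03 = 0.22.
P(Region=Central, Brand=B) − P(Region=Central)P(Brand=B) = 0.03 − 0.18×0.22 = -0.0096.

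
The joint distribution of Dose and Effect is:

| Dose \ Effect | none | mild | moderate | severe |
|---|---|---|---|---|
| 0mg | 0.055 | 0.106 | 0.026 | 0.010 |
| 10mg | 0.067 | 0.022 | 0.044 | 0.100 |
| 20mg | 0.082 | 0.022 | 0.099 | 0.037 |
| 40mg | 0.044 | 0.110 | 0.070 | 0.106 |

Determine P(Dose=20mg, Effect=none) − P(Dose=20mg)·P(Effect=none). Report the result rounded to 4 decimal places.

0.0225

P(Dose=20mg) = 0.082 + 0.022 + 0.099 + 0.037 = 0.240.
P(Effect=none) = 0.055 + 0.067 + 0.082 + 0.044 = 0.248.
P(Dose=20mg, Effect=none) − P(Dose=20mg)P(Effect=none) = 0.082 − 0.240×0.248 = 0.0225.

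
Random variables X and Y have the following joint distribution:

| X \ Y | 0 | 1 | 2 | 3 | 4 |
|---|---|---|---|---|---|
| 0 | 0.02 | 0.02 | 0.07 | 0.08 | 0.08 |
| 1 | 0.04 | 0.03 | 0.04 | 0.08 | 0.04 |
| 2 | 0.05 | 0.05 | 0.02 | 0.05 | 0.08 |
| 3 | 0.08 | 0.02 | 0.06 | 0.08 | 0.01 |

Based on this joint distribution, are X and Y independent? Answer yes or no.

no

P(X=3) = 0.25 and P(Y=4) = 0.21, so their product is 0.0525, but P(X=3, Y=4) = 0.01. Since these differ, X and Y are not independent.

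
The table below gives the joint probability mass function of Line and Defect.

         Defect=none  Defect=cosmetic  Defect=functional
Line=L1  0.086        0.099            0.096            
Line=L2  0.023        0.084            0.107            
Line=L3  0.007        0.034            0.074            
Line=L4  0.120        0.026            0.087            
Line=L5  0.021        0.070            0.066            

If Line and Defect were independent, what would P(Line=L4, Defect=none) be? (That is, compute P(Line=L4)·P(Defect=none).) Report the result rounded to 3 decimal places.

P(Line=L4) = 0.120 + 0.026 + 0.087 = 0.233.
P(Defect=none) = 0.086 + 0.023 + 0.007 + 0.120 + 0.021 = 0.257.
Product: 0.233 × 0.257 = 0.060.

0.060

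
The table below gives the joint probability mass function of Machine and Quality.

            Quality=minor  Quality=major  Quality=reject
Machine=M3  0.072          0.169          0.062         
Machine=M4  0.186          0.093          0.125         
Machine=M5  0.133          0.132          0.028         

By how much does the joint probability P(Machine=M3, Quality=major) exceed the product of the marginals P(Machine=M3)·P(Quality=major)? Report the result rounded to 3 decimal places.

P(Machine=M3) = 0.072 + 0.169 + 0.062 = 0.303.
P(Quality=major) = 0.169 + 0.093 + 0.132 = 0.394.
P(Machine=M3, Quality=major) − P(Machine=M3)P(Quality=major) = 0.169 − 0.303×0.394 = 0.050.

0.050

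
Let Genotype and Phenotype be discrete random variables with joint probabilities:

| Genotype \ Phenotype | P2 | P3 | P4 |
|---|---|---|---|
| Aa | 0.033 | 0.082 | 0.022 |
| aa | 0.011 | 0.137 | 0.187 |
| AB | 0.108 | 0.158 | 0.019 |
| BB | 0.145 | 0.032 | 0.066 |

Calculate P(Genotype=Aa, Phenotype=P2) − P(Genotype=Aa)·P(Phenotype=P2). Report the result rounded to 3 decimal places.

P(Genotype=Aa) = 0.033 + 0.082 + 0.022 = 0.137.
P(Phenotype=P2) = 0.033 + 0.011 + 0.108 + 0.145 = 0.297.
P(Genotype=Aa, Phenotype=P2) − P(Genotype=Aa)P(Phenotype=P2) = 0.033 − 0.137×0.297 = -0.008.

-0.008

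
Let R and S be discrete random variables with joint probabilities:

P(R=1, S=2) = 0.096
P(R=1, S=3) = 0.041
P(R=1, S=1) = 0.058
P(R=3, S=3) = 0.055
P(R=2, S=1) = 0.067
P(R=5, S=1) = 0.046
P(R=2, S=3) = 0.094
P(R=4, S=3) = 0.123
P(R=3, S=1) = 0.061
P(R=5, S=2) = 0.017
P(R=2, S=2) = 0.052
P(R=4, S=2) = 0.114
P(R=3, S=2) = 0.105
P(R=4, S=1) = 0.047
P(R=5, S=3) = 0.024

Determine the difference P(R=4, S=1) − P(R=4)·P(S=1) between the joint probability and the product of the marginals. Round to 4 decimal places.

P(R=4) = 0.047 + 0.114 + 0.123 = 0.284.
P(S=1) = 0.058 + 0.067 + 0.061 + 0.047 + 0.046 = 0.279.
P(R=4, S=1) − P(R=4)P(S=1) = 0.047 − 0.284×0.279 = -0.0322.

-0.0322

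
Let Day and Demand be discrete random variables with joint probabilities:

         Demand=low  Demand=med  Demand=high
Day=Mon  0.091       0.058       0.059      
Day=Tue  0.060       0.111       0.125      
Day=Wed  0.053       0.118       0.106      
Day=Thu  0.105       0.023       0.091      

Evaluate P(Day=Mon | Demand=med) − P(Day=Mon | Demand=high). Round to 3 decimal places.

0.032

P(Demand=med) = 0.058 + 0.111 + 0.118 + 0.023 = 0.310; P(Day=Mon | Demand=med) = 0.058/0.310 = 0.1871.
P(Demand=high) = 0.059 + 0.125 + 0.106 + 0.091 = 0.381; P(Day=Mon | Demand=high) = 0.059/0.381 = 0.1549.
Difference = 0.032.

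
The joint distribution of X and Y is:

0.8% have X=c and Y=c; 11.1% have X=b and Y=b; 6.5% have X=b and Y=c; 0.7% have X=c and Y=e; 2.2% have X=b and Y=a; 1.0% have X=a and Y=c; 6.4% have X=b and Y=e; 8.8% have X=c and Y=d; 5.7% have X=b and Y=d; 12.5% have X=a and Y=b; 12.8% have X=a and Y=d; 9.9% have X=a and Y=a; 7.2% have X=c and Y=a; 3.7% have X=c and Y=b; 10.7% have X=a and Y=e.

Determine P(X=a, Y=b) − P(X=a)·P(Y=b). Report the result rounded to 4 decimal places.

P(X=a) = 0.099 + 0.125 + 0.010 + 0.128 + 0.107 = 0.469.
P(Y=b) = 0.125 + 0.111 + 0.037 = 0.273.
P(X=a, Y=b) − P(X=a)P(Y=b) = 0.125 − 0.469×0.273 = -0.0030.

-0.0030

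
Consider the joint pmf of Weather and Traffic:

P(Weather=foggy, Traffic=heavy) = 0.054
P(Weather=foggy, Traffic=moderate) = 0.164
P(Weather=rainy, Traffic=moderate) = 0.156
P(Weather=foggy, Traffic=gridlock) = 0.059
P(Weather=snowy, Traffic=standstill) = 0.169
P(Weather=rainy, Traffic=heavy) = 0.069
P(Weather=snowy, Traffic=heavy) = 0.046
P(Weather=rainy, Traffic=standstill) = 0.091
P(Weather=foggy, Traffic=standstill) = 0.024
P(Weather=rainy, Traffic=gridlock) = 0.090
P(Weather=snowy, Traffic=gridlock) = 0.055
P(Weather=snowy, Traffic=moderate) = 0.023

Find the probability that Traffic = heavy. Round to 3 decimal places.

P(Traffic=heavy) = 0.069 + 0.046 + 0.054 = 0.169.

0.169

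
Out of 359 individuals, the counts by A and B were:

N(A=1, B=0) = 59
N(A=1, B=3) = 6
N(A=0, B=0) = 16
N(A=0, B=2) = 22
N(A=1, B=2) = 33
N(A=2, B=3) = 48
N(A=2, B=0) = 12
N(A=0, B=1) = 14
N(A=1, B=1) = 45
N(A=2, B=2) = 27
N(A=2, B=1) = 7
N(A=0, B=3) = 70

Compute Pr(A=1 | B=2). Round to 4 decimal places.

0.4024

Total with B=2: 22 + 33 + 27 = 82.
P(A=1 | B=2) = 33/82 = 0.4024.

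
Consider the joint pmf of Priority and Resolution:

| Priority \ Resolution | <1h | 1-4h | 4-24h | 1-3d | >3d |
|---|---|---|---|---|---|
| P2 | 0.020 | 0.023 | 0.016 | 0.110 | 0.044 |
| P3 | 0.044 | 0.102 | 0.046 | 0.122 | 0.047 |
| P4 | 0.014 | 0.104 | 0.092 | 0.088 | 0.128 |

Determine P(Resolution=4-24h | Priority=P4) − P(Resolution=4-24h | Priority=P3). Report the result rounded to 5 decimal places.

P(Priority=P4) = 0.014 + 0.104 + 0.092 + 0.088 + 0.128 = 0.426; P(Resolution=4-24h | Priority=P4) = 0.092/0.426 = 0.215962.
P(Priority=P3) = 0.044 + 0.102 + 0.046 + 0.122 + 0.047 = 0.361; P(Resolution=4-24h | Priority=P3) = 0.046/0.361 = 0.127424.
Difference = 0.08854.

0.08854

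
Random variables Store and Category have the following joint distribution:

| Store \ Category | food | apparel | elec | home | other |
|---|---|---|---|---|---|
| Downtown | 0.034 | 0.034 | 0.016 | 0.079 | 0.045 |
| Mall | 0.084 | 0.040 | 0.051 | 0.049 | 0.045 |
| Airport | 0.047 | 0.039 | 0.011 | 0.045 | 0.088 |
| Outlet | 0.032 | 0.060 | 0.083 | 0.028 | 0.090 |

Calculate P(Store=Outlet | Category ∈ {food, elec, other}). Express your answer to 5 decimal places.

0.32748

P(Category=food) = 0.034 + 0.084 + 0.047 + 0.032 = 0.197.
P(Category=elec) = 0.016 + 0.051 + 0.011 + 0.083 = 0.161.
P(Category=other) = 0.045 + 0.045 + 0.088 + 0.090 = 0.268.
P(Category ∈ {food, elec, other}) = 0.197 + 0.161 + 0.268 = 0.626; P(Store=Outlet, Category ∈ {food, elec, other}) = 0.032 + 0.083 + 0.090 = 0.205.
P(Store=Outlet | Category ∈ {food, elec, other}) = 0.205/0.626 = 0.32748.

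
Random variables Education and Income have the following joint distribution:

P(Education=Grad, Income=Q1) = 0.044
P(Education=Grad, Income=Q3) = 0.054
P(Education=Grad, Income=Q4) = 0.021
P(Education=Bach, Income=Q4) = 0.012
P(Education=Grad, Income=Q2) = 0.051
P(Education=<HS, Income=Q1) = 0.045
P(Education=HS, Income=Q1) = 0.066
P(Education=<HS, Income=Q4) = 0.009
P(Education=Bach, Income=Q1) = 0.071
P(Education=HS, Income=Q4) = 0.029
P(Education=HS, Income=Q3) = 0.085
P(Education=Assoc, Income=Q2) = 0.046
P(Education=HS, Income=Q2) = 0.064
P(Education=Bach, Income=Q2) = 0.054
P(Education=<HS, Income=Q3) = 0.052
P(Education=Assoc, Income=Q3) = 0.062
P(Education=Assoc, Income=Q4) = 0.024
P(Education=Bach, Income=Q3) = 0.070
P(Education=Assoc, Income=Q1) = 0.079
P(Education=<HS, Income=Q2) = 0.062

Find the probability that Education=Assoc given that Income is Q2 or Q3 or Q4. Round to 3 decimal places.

0.190

P(Income=Q2) = 0.062 + 0.064 + 0.046 + 0.054 + 0.051 = 0.277.
P(Income=Q3) = 0.052 + 0.085 + 0.062 + 0.070 + 0.054 = 0.323.
P(Income=Q4) = 0.009 + 0.029 + 0.024 + 0.012 + 0.021 = 0.095.
P(Income ∈ {Q2, Q3, Q4}) = 0.277 + 0.323 + 0.095 = 0.695; P(Education=Assoc, Income ∈ {Q2, Q3, Q4}) = 0.046 + 0.062 + 0.024 = 0.132.
P(Education=Assoc | Income ∈ {Q2, Q3, Q4}) = 0.132/0.695 = 0.190.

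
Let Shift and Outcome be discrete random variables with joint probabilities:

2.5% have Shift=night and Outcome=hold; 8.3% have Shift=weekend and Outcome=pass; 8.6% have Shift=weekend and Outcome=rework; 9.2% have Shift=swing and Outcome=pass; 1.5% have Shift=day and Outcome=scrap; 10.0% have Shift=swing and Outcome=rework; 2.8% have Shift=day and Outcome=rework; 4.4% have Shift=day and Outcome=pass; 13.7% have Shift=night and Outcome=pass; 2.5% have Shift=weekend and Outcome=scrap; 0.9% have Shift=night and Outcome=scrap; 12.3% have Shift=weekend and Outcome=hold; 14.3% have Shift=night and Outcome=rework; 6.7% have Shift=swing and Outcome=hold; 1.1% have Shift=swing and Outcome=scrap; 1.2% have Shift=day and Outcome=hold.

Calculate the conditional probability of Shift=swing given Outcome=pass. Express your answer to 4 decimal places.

P(Outcome=pass) = 0.044 + 0.092 + 0.137 + 0.083 = 0.356.
P(Shift=swing | Outcome=pass) = 0.092/0.356 = 0.2584.

0.2584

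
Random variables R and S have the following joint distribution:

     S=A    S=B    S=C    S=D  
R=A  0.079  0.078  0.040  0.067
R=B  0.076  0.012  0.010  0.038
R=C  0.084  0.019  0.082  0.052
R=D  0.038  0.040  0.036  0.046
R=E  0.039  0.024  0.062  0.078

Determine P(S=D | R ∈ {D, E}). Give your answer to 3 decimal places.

P(R=D) = 0.038 + 0.040 + 0.036 + 0.046 = 0.160.
P(R=E) = 0.039 + 0.024 + 0.062 + 0.078 = 0.203.
P(R ∈ {D, E}) = 0.160 + 0.203 = 0.363; P(S=D, R ∈ {D, E}) = 0.046 + 0.078 = 0.124.
P(S=D | R ∈ {D, E}) = 0.124/0.363 = 0.342.

0.342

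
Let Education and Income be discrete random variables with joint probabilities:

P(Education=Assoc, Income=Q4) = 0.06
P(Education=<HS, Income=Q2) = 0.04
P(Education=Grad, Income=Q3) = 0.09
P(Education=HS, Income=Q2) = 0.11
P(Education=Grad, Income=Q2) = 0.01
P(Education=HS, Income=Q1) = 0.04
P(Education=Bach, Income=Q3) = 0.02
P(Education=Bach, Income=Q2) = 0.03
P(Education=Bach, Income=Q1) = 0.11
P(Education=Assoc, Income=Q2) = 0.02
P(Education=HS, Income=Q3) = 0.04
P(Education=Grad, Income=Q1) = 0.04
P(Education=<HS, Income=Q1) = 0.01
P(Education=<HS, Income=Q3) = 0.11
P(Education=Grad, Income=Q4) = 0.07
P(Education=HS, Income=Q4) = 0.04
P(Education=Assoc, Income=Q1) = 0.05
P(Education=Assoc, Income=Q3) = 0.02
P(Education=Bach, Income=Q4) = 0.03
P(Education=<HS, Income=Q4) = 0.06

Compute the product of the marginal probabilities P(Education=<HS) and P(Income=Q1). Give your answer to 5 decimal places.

P(Education=<HS) = 0.01 + 0.04 + 0.11 + 0.06 = 0.22.
P(Income=Q1) = 0.01 + 0.04 + 0.05 + 0.11 + 0.04 = 0.25.
Product: 0.22 × 0.25 = 0.05500.

0.05500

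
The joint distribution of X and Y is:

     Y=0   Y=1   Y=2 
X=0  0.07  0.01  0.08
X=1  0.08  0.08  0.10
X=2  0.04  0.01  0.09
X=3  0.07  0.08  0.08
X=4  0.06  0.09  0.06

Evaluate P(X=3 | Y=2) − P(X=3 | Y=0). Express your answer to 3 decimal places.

P(Y=2) = 0.08 + 0.10 + 0.09 + 0.08 + 0.06 = 0.41; P(X=3 | Y=2) = 0.08/0.41 = 0.1951.
P(Y=0) = 0.07 + 0.08 + 0.04 + 0.07 + 0.06 = 0.32; P(X=3 | Y=0) = 0.07/0.32 = 0.2188.
Difference = -0.024.

-0.024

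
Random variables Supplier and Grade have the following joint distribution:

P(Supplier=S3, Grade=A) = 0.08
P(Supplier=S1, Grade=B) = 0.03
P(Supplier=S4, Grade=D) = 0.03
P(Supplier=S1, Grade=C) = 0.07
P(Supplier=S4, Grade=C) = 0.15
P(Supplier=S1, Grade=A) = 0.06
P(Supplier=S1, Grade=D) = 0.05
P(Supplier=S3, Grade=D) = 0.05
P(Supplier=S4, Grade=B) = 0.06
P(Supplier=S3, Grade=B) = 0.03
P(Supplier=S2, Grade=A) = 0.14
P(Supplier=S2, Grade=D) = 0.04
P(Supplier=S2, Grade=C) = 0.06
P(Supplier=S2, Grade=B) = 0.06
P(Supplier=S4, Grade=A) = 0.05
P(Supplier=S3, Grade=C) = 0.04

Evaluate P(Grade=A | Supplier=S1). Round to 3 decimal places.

P(Supplier=S1) = 0.06 + 0.03 + 0.07 + 0.05 = 0.21.
P(Grade=A | Supplier=S1) = 0.06/0.21 = 0.286.

0.286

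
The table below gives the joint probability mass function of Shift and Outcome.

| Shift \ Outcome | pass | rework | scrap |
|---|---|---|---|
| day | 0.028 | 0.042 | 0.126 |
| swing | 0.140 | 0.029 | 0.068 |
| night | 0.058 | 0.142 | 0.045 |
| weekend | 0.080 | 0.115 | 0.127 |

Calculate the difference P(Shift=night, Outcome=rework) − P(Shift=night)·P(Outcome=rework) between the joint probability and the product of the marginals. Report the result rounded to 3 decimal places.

0.062

P(Shift=night) = 0.058 + 0.142 + 0.045 = 0.245.
P(Outcome=rework) = 0.042 + 0.029 + 0.142 + 0.115 = 0.328.
P(Shift=night, Outcome=rework) − P(Shift=night)P(Outcome=rework) = 0.142 − 0.245×0.328 = 0.062.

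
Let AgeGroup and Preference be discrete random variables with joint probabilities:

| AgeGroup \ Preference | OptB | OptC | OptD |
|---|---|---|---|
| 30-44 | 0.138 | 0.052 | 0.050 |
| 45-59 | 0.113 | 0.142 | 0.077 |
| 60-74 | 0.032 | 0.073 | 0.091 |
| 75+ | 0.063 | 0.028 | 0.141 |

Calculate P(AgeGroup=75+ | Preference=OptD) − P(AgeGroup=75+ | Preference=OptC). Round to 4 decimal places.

0.2978

P(Preference=OptD) = 0.050 + 0.077 + 0.091 + 0.141 = 0.359; P(AgeGroup=75+ | Preference=OptD) = 0.141/0.359 = 0.39276.
P(Preference=OptC) = 0.052 + 0.142 + 0.073 + 0.028 = 0.295; P(AgeGroup=75+ | Preference=OptC) = 0.028/0.295 = 0.09492.
Difference = 0.2978.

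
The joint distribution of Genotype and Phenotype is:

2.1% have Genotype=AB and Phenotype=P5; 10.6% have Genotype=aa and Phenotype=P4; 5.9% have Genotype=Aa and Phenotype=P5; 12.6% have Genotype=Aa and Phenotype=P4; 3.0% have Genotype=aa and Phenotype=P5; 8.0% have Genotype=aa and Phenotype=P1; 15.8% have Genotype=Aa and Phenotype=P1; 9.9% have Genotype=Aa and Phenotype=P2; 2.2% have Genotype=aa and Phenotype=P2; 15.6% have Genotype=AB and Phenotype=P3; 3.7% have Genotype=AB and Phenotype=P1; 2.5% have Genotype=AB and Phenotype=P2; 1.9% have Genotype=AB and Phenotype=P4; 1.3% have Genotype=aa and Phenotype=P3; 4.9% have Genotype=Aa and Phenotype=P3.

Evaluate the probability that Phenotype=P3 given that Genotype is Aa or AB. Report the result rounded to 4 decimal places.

P(Genotype=Aa) = 0.158 + 0.099 + 0.049 + 0.126 + 0.059 = 0.491.
P(Genotype=AB) = 0.037 + 0.025 + 0.156 + 0.019 + 0.021 = 0.258.
P(Genotype ∈ {Aa, AB}) = 0.491 + 0.258 = 0.749; P(Phenotype=P3, Genotype ∈ {Aa, AB}) = 0.049 + 0.156 = 0.205.
P(Phenotype=P3 | Genotype ∈ {Aa, AB}) = 0.205/0.749 = 0.2737.

0.2737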